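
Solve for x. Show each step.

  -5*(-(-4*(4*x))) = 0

Step 1. [-5*(-(-4*(4*x))) = 0] divide by the outer -5. So div: -(-4*(4*x)) = 0.
Step 2. [-(-4*(4*x)) = 0] leading − — multiply by −1. So neg: -4*(4*x) = 0.
Step 3. [-4*(4*x) = 0] LHS = -4·(…); ÷-4 both sides. So div: 4*x = 0.
Step 4. [4*x = 0] 4 out front; divide by 4. So div: x = 0.

Answer: x ∈ {0}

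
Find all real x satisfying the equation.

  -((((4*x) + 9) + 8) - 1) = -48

Step 1. [-((((4*x) + 9) + 8) - 1) = -48] leading − — multiply by −1 ⇒ neg: (((4*x) + 9) + 8) - 1 = 48.
Step 2. [(((4*x) + 9) + 8) - 1 = 48] the outer -1 inverts by adding 1, so sub: ((4*x) + 9) + 8 = 49.
Step 3. [((4*x) + 9) + 8 = 49] peel the +8: subtract 8 from each side, so sub: (4*x) + 9 = 41.
Step 4. [(4*x) + 9 = 41] subtract 9: x sits inside (… + 9) ⇒ sub: 4*x = 32.
Step 5. [4*x = 32] divide by the outer 4, so div: x = 8.

Answer: x ∈ {8}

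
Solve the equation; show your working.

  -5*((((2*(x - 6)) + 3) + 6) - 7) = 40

Step 1. [-5*((((2*(x - 6)) + 3) + 6) - 7) = 40] LHS = -5·(…); ÷-5 both sides. So div: (((2*(x - 6)) + 3) + 6) - 7 = -8.
Step 2. [(((2*(x - 6)) + 3) + 6) - 7 = -8] the outer -7 inverts by adding 7. So sub: ((2*(x - 6)) + 3) + 6 = -1.
Step 3. [((2*(x - 6)) + 3) + 6 = -1] 6 comes off first (subtract 6), so sub: (2*(x - 6)) + 3 = -7.
Step 4. [(2*(x - 6)) + 3 = -7] the outer +3 inverts by subtracting 3. So sub: 2*(x - 6) = -10.
Step 5. [2*(x - 6) = -10] divide by the outer 2 ⇒ div: x - 6 = -5.
Step 6. [x - 6 = -5] peel the -6: add 6 from each side, so sub: x = 1.

Answer: x ∈ {1}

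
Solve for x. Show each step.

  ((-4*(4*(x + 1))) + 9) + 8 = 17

Step 1. [((-4*(4*(x + 1))) + 9) + 8 = 17] 8 comes off first (subtract 8) ⇒ sub: (-4*(4*(x + 1))) + 9 = 9.
Step 2. [(-4*(4*(x + 1))) + 9 = 9] the outer +9 inverts by subtracting 9. So sub: -4*(4*(x + 1)) = 0.
Step 3. [-4*(4*(x + 1)) = 0] LHS = -4·(…); ÷-4 both sides ⇒ div: 4*(x + 1) = 0.
Step 4. [4*(x + 1) = 0] leading coefficient 4: divide by 4. So div: x + 1 = 0.
Step 5. [x + 1 = 0] peel the +1: subtract 1 from each side. So sub: x = -1.

Answer: x ∈ {-1}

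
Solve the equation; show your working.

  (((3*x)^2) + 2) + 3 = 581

Step 1. [(((3*x)^2) + 2) + 3 = 581] peel the +3: subtract 3 from each side, so sub: ((3*x)^2) + 2 = 578.
Step 2. [((3*x)^2) + 2 = 578] subtract 2: x sits inside (… + 2), so sub: (3*x)^2 = 576.
Step 3. [(3*x)^2 = 576] √ both sides: 576 ≥ 0 gives two branches ⇒ sqrt: 3*x = 24 or -24.
Step 4. [3*x = 24 or -24] divide by the outer 3, so div: x = 8 or -8.

Answer: x ∈ {-8, 8}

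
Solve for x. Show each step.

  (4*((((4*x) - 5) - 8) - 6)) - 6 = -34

Step 1. [(4*((((4*x) - 5) - 8) - 6)) - 6 = -34] -6 is outermost — add 6 both sides, so sub: 4*((((4*x) - 5) - 8) - 6) = -28.
Step 2. [4*((((4*x) - 5) - 8) - 6) = -28] 4 out front; divide by 4. So div: (((4*x) - 5) - 8) - 6 = -7.
Step 3. [(((4*x) - 5) - 8) - 6 = -7] -6 is outermost — add 6 both sides, so sub: ((4*x) - 5) - 8 = -1.
Step 4. [((4*x) - 5) - 8 = -1] 8 comes off first (add 8). So sub: (4*x) - 5 = 7.
Step 5. [(4*x) - 5 = 7] 5 comes off first (add 5) ⇒ sub: 4*x = 12.
Step 6. [4*x = 12] 4 out front; divide by 4 ⇒ div: x = 3.

Answer: x ∈ {3}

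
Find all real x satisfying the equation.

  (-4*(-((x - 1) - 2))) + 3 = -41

Step 1. [(-4*(-((x - 1) - 2))) + 3 = -41] 3 comes off first (subtract 3). So sub: -4*(-((x - 1) - 2)) = -44.
Step 2. [-4*(-((x - 1) - 2)) = -44] -4 out front; divide by -4. So div: -((x - 1) - 2) = 11.
Step 3. [-((x - 1) - 2) = 11] leading − — multiply by −1. So neg: (x - 1) - 2 = -11.
Step 4. [(x - 1) - 2 = -11] peel the -2: add 2 from each side. So sub: x - 1 = -9.
Step 5. [x - 1 = -9] peel the -1: add 1 from each side. So sub: x = -8.

Answer: x ∈ {-8}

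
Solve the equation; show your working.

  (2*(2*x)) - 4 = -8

Step 1. [(2*(2*x)) - 4 = -8] 2 | LHS and 2 | -8: pull 2 out ⇒ factor: (2*x) - 2 = -4.
Step 2. [(2*x) - 2 = -4] common factor 2 (LHS and -4) — divide through ⇒ factor: x - 1 = -2.
Step 3. [x - 1 = -2] peel the -1: add 1 from each side. So sub: x = -1.

Answer: x ∈ {-1}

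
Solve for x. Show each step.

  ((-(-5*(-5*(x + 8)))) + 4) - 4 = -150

Step 1. [((-(-5*(-5*(x + 8)))) + 4) - 4 = -150] add 4: x sits inside (… - 4), so sub: (-(-5*(-5*(x + 8)))) + 4 = -146.
Step 2. [(-(-5*(-5*(x + 8)))) + 4 = -146] +4 is outermost — subtract 4 both sides, so sub: -(-5*(-5*(x + 8))) = -150.
Step 3. [-(-5*(-5*(x + 8))) = -150] flip signs both sides ⇒ neg: -5*(-5*(x + 8)) = 150.
Step 4. [-5*(-5*(x + 8)) = 150] -5·(inner) — divide through by -5 ⇒ div: -5*(x + 8) = -30.
Step 5. [-5*(x + 8) = -30] LHS = -5·(…); ÷-5 both sides ⇒ div: x + 8 = 6.
Step 6. [x + 8 = 6] peel the +8: subtract 8 from each side, so sub: x = -2.

Answer: x ∈ {-2}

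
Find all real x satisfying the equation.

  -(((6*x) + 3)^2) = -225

Step 1. [-(((6*x) + 3)^2) = -225] LHS negated; negate both sides, so neg: ((6*x) + 3)^2 = 225.
Step 2. [((6*x) + 3)^2 = 225] 225 ≥ 0, LHS is (·)² — take ±√, so sqrt: (6*x) + 3 = 15 or -15.
Step 3. [(6*x) + 3 = 15 or -15] peel the +3: subtract 3 from each side. So sub: 6*x = 12 or -18.
Step 4. [6*x = 12 or -18] 6 out front; divide by 6 ⇒ div: x = 2 or -3.

Answer: x ∈ {-3, 2}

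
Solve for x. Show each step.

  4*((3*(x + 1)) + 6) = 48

Step 1. [4*((3*(x + 1)) + 6) = 48] LHS = 4·(…); ÷4 both sides. So div: (3*(x + 1)) + 6 = 12.
Step 2. [(3*(x + 1)) + 6 = 12] peel the +6: subtract 6 from each side, so sub: 3*(x + 1) = 6.
Step 3. [3*(x + 1) = 6] divide by the outer 3. So div: x + 1 = 2.
Step 4. [x + 1 = 2] subtract 1: x sits inside (… + 1), so sub: x = 1.

Answer: x ∈ {1}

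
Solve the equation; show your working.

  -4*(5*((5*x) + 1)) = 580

Step 1. [-4*(5*((5*x) + 1)) = 580] -4 out front; divide by -4 ⇒ div: 5*((5*x) + 1) = -145.
Step 2. [5*((5*x) + 1) = -145] LHS = 5·(…); ÷5 both sides ⇒ div: (5*x) + 1 = -29.
Step 3. [(5*x) + 1 = -29] peel the +1: subtract 1 from each side ⇒ sub: 5*x = -30.
Step 4. [5*x = -30] 5 out front; divide by 5. So div: x = -6.

Answer: x ∈ {-6}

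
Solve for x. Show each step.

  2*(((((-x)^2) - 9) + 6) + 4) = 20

Step 1. [2*(((((-x)^2) - 9) + 6) + 4) = 20] divide by the outer 2. So div: ((((-x)^2) - 9) + 6) + 4 = 10.
Step 2. [((((-x)^2) - 9) + 6) + 4 = 10] the outer +4 inverts by subtracting 4. So sub: (((-x)^2) - 9) + 6 = 6.
Step 3. [(((-x)^2) - 9) + 6 = 6] the outer +6 inverts by subtracting 6, so sub: ((-x)^2) - 9 = 0.
Step 4. [((-x)^2) - 9 = 0] the outer -9 inverts by adding 9. So sub: (-x)^2 = 9.
Step 5. [(-x)^2 = 9] LHS squared, RHS 9 ≥ 0: apply √ (±) ⇒ sqrt: -x = 3 or -3.
Step 6. [-x = 3 or -3] flip signs both sides. So neg: x = -3 or 3.

Answer: x ∈ {-3, 3}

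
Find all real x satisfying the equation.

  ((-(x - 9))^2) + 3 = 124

Step 1. [((-(x - 9))^2) + 3 = 124] 3 comes off first (subtract 3) ⇒ sub: (-(x - 9))^2 = 121.
Step 2. [(-(x - 9))^2 = 121] √ both sides: 121 ≥ 0 gives two branches. So sqrt: -(x - 9) = 11 or -11.
Step 3. [-(x - 9) = 11 or -11] flip signs both sides. So neg: x - 9 = -11 or 11.
Step 4. [x - 9 = -11 or 11] add 9: x sits inside (… - 9), so sub: x = -2 or 20.

Answer: x ∈ {-2, 20}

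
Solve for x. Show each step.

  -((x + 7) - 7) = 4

Step 1. [-((x + 7) - 7) = 4] leading − — multiply by −1. So neg: (x + 7) - 7 = -4.
Step 2. [(x + 7) - 7 = -4] 7 comes off first (add 7). So sub: x + 7 = 3.
Step 3. [x + 7 = 3] +7 is outermost — subtract 7 both sides ⇒ sub: x = -4.

Answer: x ∈ {-4}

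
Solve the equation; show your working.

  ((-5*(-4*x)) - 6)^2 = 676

Step 1. [((-5*(-4*x)) - 6)^2 = 676] LHS squared, RHS 676 ≥ 0: apply √ (±), so sqrt: (-5*(-4*x)) - 6 = 26 or -26.
Step 2. [(-5*(-4*x)) - 6 = 26 or -26] 6 comes off first (add 6) ⇒ sub: -5*(-4*x) = 32 or -20.
Step 3. [-5*(-4*x) = 32 or -20] -5·(inner) — divide through by -5. So div: -4*x = -32/5 or 4.
Step 4. [-4*x = -32/5 or 4] -4·(inner) — divide through by -4 ⇒ div: x = 8/5 or -1.

Answer: x ∈ {-1, 8/5}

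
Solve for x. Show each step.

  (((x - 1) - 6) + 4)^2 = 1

Step 1. [(((x - 1) - 6) + 4)^2 = 1] √ both sides: 1 ≥ 0 gives two branches. So sqrt: ((x - 1) - 6) + 4 = 1 or -1.
Step 2. [((x - 1) - 6) + 4 = 1 or -1] 4 comes off first (subtract 4). So sub: (x - 1) - 6 = -3 or -5.
Step 3. [(x - 1) - 6 = -3 or -5] -6 is outermost — add 6 both sides ⇒ sub: x - 1 = 3 or 1.
Step 4. [x - 1 = 3 or 1] add 1: x sits inside (… - 1) ⇒ sub: x = 4 or 2.

Answer: x ∈ {2, 4}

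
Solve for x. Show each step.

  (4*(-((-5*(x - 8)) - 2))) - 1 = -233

Step 1. [(4*(-((-5*(x - 8)) - 2))) - 1 = -233] the outer -1 inverts by adding 1 ⇒ sub: 4*(-((-5*(x - 8)) - 2)) = -232.
Step 2. [4*(-((-5*(x - 8)) - 2)) = -232] LHS = 4·(…); ÷4 both sides ⇒ div: -((-5*(x - 8)) - 2) = -58.
Step 3. [-((-5*(x - 8)) - 2) = -58] LHS negated; negate both sides ⇒ neg: (-5*(x - 8)) - 2 = 58.
Step 4. [(-5*(x - 8)) - 2 = 58] the outer -2 inverts by adding 2, so sub: -5*(x - 8) = 60.
Step 5. [-5*(x - 8) = 60] -5 out front; divide by -5 ⇒ div: x - 8 = -12.
Step 6. [x - 8 = -12] -8 is outermost — add 8 both sides, so sub: x = -4.

Answer: x ∈ {-4}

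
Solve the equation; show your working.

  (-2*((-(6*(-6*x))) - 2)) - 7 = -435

Step 1. [(-2*((-(6*(-6*x))) - 2)) - 7 = -435] peel the -7: add 7 from each side. So sub: -2*((-(6*(-6*x))) - 2) = -428.
Step 2. [-2*((-(6*(-6*x))) - 2) = -428] -2 out front; divide by -2, so div: (-(6*(-6*x))) - 2 = 214.
Step 3. [(-(6*(-6*x))) - 2 = 214] the outer -2 inverts by adding 2. So sub: -(6*(-6*x)) = 216.
Step 4. [-(6*(-6*x)) = 216] flip signs both sides, so neg: 6*(-6*x) = -216.
Step 5. [6*(-6*x) = -216] 6 out front; divide by 6, so div: -6*x = -36.
Step 6. [-6*x = -36] divide by the outer -6. So div: x = 6.

Answer: x ∈ {6}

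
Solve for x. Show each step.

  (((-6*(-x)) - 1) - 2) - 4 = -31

Step 1. [(((-6*(-x)) - 1) - 2) - 4 = -31] add 4: x sits inside (… - 4). So sub: ((-6*(-x)) - 1) - 2 = -27.
Step 2. [((-6*(-x)) - 1) - 2 = -27] -2 is outermost — add 2 both sides. So sub: (-6*(-x)) - 1 = -25.
Step 3. [(-6*(-x)) - 1 = -25] -1 is outermost — add 1 both sides ⇒ sub: -6*(-x) = -24.
Step 4. [-6*(-x) = -24] leading coefficient -6: divide by -6. So div: -x = 4.
Step 5. [-x = 4] leading − — multiply by −1 ⇒ neg: x = -4.

Answer: x ∈ {-4}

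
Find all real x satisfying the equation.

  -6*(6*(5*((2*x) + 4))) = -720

Step 1. [-6*(6*(5*((2*x) + 4))) = -720] leading coefficient -6: divide by -6, so div: 6*(5*((2*x) + 4)) = 120.
Step 2. [6*(5*((2*x) + 4)) = 120] divide by the outer 6, so div: 5*((2*x) + 4) = 20.
Step 3. [5*((2*x) + 4) = 20] 5·(inner) — divide through by 5, so div: (2*x) + 4 = 4.
Step 4. [(2*x) + 4 = 4] 2 divides every term; factor it out ⇒ factor: x + 2 = 2.
Step 5. [x + 2 = 2] +2 is outermost — subtract 2 both sides. So sub: x = 0.

Answer: x ∈ {0}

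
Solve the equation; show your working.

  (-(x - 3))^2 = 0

Step 1. [(-(x - 3))^2 = 0] 0 ≥ 0, LHS is (·)² — take ±√ ⇒ sqrt: -(x - 3) = 0.
Step 2. [-(x - 3) = 0] LHS negated; negate both sides, so neg: x - 3 = 0.
Step 3. [x - 3 = 0] -3 is outermost — add 3 both sides ⇒ sub: x = 3.

Answer: x ∈ {3}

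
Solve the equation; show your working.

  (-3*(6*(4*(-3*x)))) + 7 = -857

Step 1. [(-3*(6*(4*(-3*x)))) + 7 = -857] peel the +7: subtract 7 from each side ⇒ sub: -3*(6*(4*(-3*x))) = -864.
Step 2. [-3*(6*(4*(-3*x))) = -864] -3·(inner) — divide through by -3. So div: 6*(4*(-3*x)) = 288.
Step 3. [6*(4*(-3*x)) = 288] 6 out front; divide by 6, so div: 4*(-3*x) = 48.
Step 4. [4*(-3*x) = 48] leading coefficient 4: divide by 4. So div: -3*x = 12.
Step 5. [-3*x = 12] divide by the outer -3. So div: x = -4.

Answer: x ∈ {-4}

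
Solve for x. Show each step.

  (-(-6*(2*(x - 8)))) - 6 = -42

Step 1. [(-(-6*(2*(x - 8)))) - 6 = -42] add 6: x sits inside (… - 6) ⇒ sub: -(-6*(2*(x - 8))) = -36.
Step 2. [-(-6*(2*(x - 8))) = -36] flip signs both sides. So neg: -6*(2*(x - 8)) = 36.
Step 3. [-6*(2*(x - 8)) = 36] LHS = -6·(…); ÷-6 both sides. So div: 2*(x - 8) = -6.
Step 4. [2*(x - 8) = -6] 2 out front; divide by 2 ⇒ div: x - 8 = -3.
Step 5. [x - 8 = -3] peel the -8: add 8 from each side ⇒ sub: x = 5.

Answer: x ∈ {5}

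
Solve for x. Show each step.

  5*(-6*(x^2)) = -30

Step 1. [5*(-6*(x^2)) = -30] divide by the outer 5, so div: -6*(x^2) = -6.
Step 2. [-6*(x^2) = -6] -6·(inner) — divide through by -6. So div: x^2 = 1.
Step 3. [x^2 = 1] √ both sides: 1 ≥ 0 gives two branches ⇒ sqrt: x = 1 or -1.

Answer: x ∈ {-1, 1}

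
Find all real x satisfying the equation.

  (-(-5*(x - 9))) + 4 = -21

Step 1. [(-(-5*(x - 9))) + 4 = -21] 4 comes off first (subtract 4). So sub: -(-5*(x - 9)) = -25.
Step 2. [-(-5*(x - 9)) = -25] flip signs both sides ⇒ neg: -5*(x - 9) = 25.
Step 3. [-5*(x - 9) = 25] LHS = -5·(…); ÷-5 both sides. So div: x - 9 = -5.
Step 4. [x - 9 = -5] peel the -9: add 9 from each side. So sub: x = 4.

Answer: x ∈ {4}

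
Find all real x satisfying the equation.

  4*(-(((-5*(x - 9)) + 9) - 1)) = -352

Step 1. [4*(-(((-5*(x - 9)) + 9) - 1)) = -352] LHS = 4·(…); ÷4 both sides, so div: -(((-5*(x - 9)) + 9) - 1) = -88.
Step 2. [-(((-5*(x - 9)) + 9) - 1) = -88] LHS negated; negate both sides, so neg: ((-5*(x - 9)) + 9) - 1 = 88.
Step 3. [((-5*(x - 9)) + 9) - 1 = 88] add 1: x sits inside (… - 1). So sub: (-5*(x - 9)) + 9 = 89.
Step 4. [(-5*(x - 9)) + 9 = 89] the outer +9 inverts by subtracting 9. So sub: -5*(x - 9) = 80.
Step 5. [-5*(x - 9) = 80] LHS = -5·(…); ÷-5 both sides. So div: x - 9 = -16.
Step 6. [x - 9 = -16] 9 comes off first (add 9), so sub: x = -7.

Answer: x ∈ {-7}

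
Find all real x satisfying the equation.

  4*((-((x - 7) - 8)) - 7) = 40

Step 1. [4*((-((x - 7) - 8)) - 7) = 40] 4 out front; divide by 4 ⇒ div: (-((x - 7) - 8)) - 7 = 10.
Step 2. [(-((x - 7) - 8)) - 7 = 10] peel the -7: add 7 from each side. So sub: -((x - 7) - 8) = 17.
Step 3. [-((x - 7) - 8) = 17] leading − — multiply by −1. So neg: (x - 7) - 8 = -17.
Step 4. [(x - 7) - 8 = -17] the outer -8 inverts by adding 8. So sub: x - 7 = -9.
Step 5. [x - 7 = -9] -7 is outermost — add 7 both sides. So sub: x = -2.

Answer: x ∈ {-2}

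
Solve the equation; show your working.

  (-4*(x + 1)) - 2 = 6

Step 1. [(-4*(x + 1)) - 2 = 6] add 2: x sits inside (… - 2) ⇒ sub: -4*(x + 1) = 8.
Step 2. [-4*(x + 1) = 8] -4·(inner) — divide through by -4, so div: x + 1 = -2.
Step 3. [x + 1 = -2] +1 is outermost — subtract 1 both sides ⇒ sub: x = -3.

Answer: x ∈ {-3}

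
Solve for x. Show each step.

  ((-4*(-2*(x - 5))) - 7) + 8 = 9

Step 1. [((-4*(-2*(x - 5))) - 7) + 8 = 9] peel the +8: subtract 8 from each side ⇒ sub: (-4*(-2*(x - 5))) - 7 = 1.
Step 2. [(-4*(-2*(x - 5))) - 7 = 1] 7 comes off first (add 7). So sub: -4*(-2*(x - 5)) = 8.
Step 3. [-4*(-2*(x - 5)) = 8] -4·(inner) — divide through by -4 ⇒ div: -2*(x - 5) = -2.
Step 4. [-2*(x - 5) = -2] -2 out front; divide by -2 ⇒ div: x - 5 = 1.
Step 5. [x - 5 = 1] the outer -5 inverts by adding 5 ⇒ sub: x = 6.

Answer: x ∈ {6}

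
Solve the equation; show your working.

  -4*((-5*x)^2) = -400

Step 1. [-4*((-5*x)^2) = -400] LHS = -4·(…); ÷-4 both sides, so div: (-5*x)^2 = 100.
Step 2. [(-5*x)^2 = 100] LHS squared, RHS 100 ≥ 0: apply √ (±) ⇒ sqrt: -5*x = 10 or -10.
Step 3. [-5*x = 10 or -10] divide by the outer -5. So div: x = -2 or 2.

Answer: x ∈ {-2, 2}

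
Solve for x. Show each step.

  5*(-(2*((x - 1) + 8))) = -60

Step 1. [5*(-(2*((x - 1) + 8))) = -60] LHS = 5·(…); ÷5 both sides, so div: -(2*((x - 1) + 8)) = -12.
Step 2. [-(2*((x - 1) + 8)) = -12] leading − — multiply by −1 ⇒ neg: 2*((x - 1) + 8) = 12.
Step 3. [2*((x - 1) + 8) = 12] 2 out front; divide by 2. So div: (x - 1) + 8 = 6.
Step 4. [(x - 1) + 8 = 6] subtract 8: x sits inside (… + 8), so sub: x - 1 = -2.
Step 5. [x - 1 = -2] peel the -1: add 1 from each side. So sub: x = -1.

Answer: x ∈ {-1}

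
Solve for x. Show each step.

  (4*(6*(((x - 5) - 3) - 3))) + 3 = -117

Step 1. [(4*(6*(((x - 5) - 3) - 3))) + 3 = -117] the outer +3 inverts by subtracting 3. So sub: 4*(6*(((x - 5) - 3) - 3)) = -120.
Step 2. [4*(6*(((x - 5) - 3) - 3)) = -120] LHS = 4·(…); ÷4 both sides ⇒ div: 6*(((x - 5) - 3) - 3) = -30.
Step 3. [6*(((x - 5) - 3) - 3) = -30] divide by the outer 6 ⇒ div: ((x - 5) - 3) - 3 = -5.
Step 4. [((x - 5) - 3) - 3 = -5] -3 is outermost — add 3 both sides ⇒ sub: (x - 5) - 3 = -2.
Step 5. [(x - 5) - 3 = -2] add 3: x sits inside (… - 3). So sub: x - 5 = 1.
Step 6. [x - 5 = 1] the outer -5 inverts by adding 5 ⇒ sub: x = 6.

Answer: x ∈ {6}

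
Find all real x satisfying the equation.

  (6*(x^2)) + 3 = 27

Step 1. [(6*(x^2)) + 3 = 27] 3 comes off first (subtract 3), so sub: 6*(x^2) = 24.
Step 2. [6*(x^2) = 24] divide by the outer 6, so div: x^2 = 4.
Step 3. [x^2 = 4] √ both sides: 4 ≥ 0 gives two branches, so sqrt: x = 2 or -2.

Answer: x ∈ {-2, 2}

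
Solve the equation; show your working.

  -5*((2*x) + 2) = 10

Step 1. [-5*((2*x) + 2) = 10] -5·(inner) — divide through by -5 ⇒ div: (2*x) + 2 = -2.
Step 2. [(2*x) + 2 = -2] 2 divides every term; factor it out ⇒ factor: x + 1 = -1.
Step 3. [x + 1 = -1] +1 is outermost — subtract 1 both sides ⇒ sub: x = -2.

Answer: x ∈ {-2}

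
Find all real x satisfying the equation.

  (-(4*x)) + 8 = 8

Step 1. [(-(4*x)) + 8 = 8] 8 comes off first (subtract 8), so sub: -(4*x) = 0.
Step 2. [-(4*x) = 0] flip signs both sides, so neg: 4*x = 0.
Step 3. [4*x = 0] 4 out front; divide by 4. So div: x = 0.

Answer: x ∈ {0}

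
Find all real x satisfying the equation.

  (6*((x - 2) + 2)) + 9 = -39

Step 1. [(6*((x - 2) + 2)) + 9 = -39] 9 comes off first (subtract 9). So sub: 6*((x - 2) + 2) = -48.
Step 2. [6*((x - 2) + 2) = -48] 6·(inner) — divide through by 6 ⇒ div: (x - 2) + 2 = -8.
Step 3. [(x - 2) + 2 = -8] peel the +2: subtract 2 from each side, so sub: x - 2 = -10.
Step 4. [x - 2 = -10] the outer -2 inverts by adding 2, so sub: x = -8.

Answer: x ∈ {-8}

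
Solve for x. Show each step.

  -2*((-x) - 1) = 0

Step 1. [-2*((-x) - 1) = 0] -2 out front; divide by -2, so div: (-x) - 1 = 0.
Step 2. [(-x) - 1 = 0] 1 comes off first (add 1), so sub: -x = 1.
Step 3. [-x = 1] flip signs both sides. So neg: x = -1.

Answer: x ∈ {-1}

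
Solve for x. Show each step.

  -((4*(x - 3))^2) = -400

Step 1. [-((4*(x - 3))^2) = -400] LHS negated; negate both sides. So neg: (4*(x - 3))^2 = 400.
Step 2. [(4*(x - 3))^2 = 400] 400 ≥ 0, LHS is (·)² — take ±√ ⇒ sqrt: 4*(x - 3) = 20 or -20.
Step 3. [4*(x - 3) = 20 or -20] LHS = 4·(…); ÷4 both sides ⇒ div: x - 3 = 5 or -5.
Step 4. [x - 3 = 5 or -5] the outer -3 inverts by adding 3 ⇒ sub: x = 8 or -2.

Answer: x ∈ {-2, 8}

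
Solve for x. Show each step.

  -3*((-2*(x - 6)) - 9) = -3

Step 1. [-3*((-2*(x - 6)) - 9) = -3] -3·(inner) — divide through by -3. So div: (-2*(x - 6)) - 9 = 1.
Step 2. [(-2*(x - 6)) - 9 = 1] add 9: x sits inside (… - 9), so sub: -2*(x - 6) = 10.
Step 3. [-2*(x - 6) = 10] LHS = -2·(…); ÷-2 both sides, so div: x - 6 = -5.
Step 4. [x - 6 = -5] peel the -6: add 6 from each side, so sub: x = 1.

Answer: x ∈ {1}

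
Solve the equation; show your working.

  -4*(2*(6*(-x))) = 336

Step 1. [-4*(2*(6*(-x))) = 336] divide by the outer -4 ⇒ div: 2*(6*(-x)) = -84.
Step 2. [2*(6*(-x)) = -84] divide by the outer 2. So div: 6*(-x) = -42.
Step 3. [6*(-x) = -42] LHS = 6·(…); ÷6 both sides, so div: -x = -7.
Step 4. [-x = -7] flip signs both sides ⇒ neg: x = 7.

Answer: x ∈ {7}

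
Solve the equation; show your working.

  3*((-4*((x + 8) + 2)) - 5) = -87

Step 1. [3*((-4*((x + 8) + 2)) - 5) = -87] 3 out front; divide by 3, so div: (-4*((x + 8) + 2)) - 5 = -29.
Step 2. [(-4*((x + 8) + 2)) - 5 = -29] add 5: x sits inside (… - 5), so sub: -4*((x + 8) + 2) = -24.
Step 3. [-4*((x + 8) + 2) = -24] LHS = -4·(…); ÷-4 both sides, so div: (x + 8) + 2 = 6.
Step 4. [(x + 8) + 2 = 6] the outer +2 inverts by subtracting 2 ⇒ sub: x + 8 = 4.
Step 5. [x + 8 = 4] subtract 8: x sits inside (… + 8), so sub: x = -4.

Answer: x ∈ {-4}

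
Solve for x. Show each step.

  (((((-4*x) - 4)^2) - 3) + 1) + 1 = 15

Step 1. [(((((-4*x) - 4)^2) - 3) + 1) + 1 = 15] the outer +1 inverts by subtracting 1. So sub: ((((-4*x) - 4)^2) - 3) + 1 = 14.
Step 2. [((((-4*x) - 4)^2) - 3) + 1 = 14] peel the +1: subtract 1 from each side. So sub: (((-4*x) - 4)^2) - 3 = 13.
Step 3. [(((-4*x) - 4)^2) - 3 = 13] the outer -3 inverts by adding 3 ⇒ sub: ((-4*x) - 4)^2 = 16.
Step 4. [((-4*x) - 4)^2 = 16] LHS squared, RHS 16 ≥ 0: apply √ (±). So sqrt: (-4*x) - 4 = 4 or -4.
Step 5. [(-4*x) - 4 = 4 or -4] -4 is outermost — add 4 both sides. So sub: -4*x = 8 or 0.
Step 6. [-4*x = 8 or 0] leading coefficient -4: divide by -4, so div: x = -2 or 0.

Answer: x ∈ {-2, 0}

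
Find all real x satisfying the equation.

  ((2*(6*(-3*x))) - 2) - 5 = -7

Step 1. [((2*(6*(-3*x))) - 2) - 5 = -7] the outer -5 inverts by adding 5, so sub: (2*(6*(-3*x))) - 2 = -2.
Step 2. [(2*(6*(-3*x))) - 2 = -2] 2 | LHS and 2 | -2: pull 2 out ⇒ factor: (6*(-3*x)) - 1 = -1.
Step 3. [(6*(-3*x)) - 1 = -1] the outer -1 inverts by adding 1, so sub: 6*(-3*x) = 0.
Step 4. [6*(-3*x) = 0] LHS = 6·(…); ÷6 both sides, so div: -3*x = 0.
Step 5. [-3*x = 0] divide by the outer -3. So div: x = 0.

Answer: x ∈ {0}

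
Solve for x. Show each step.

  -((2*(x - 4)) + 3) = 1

Step 1. [-((2*(x - 4)) + 3) = 1] leading − — multiply by −1. So neg: (2*(x - 4)) + 3 = -1.
Step 2. [(2*(x - 4)) + 3 = -1] the outer +3 inverts by subtracting 3 ⇒ sub: 2*(x - 4) = -4.
Step 3. [2*(x - 4) = -4] divide by the outer 2. So div: x - 4 = -2.
Step 4. [x - 4 = -2] peel the -4: add 4 from each side, so sub: x = 2.

Answer: x ∈ {2}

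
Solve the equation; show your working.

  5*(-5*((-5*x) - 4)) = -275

Step 1. [5*(-5*((-5*x) - 4)) = -275] divide by the outer 5. So div: -5*((-5*x) - 4) = -55.
Step 2. [-5*((-5*x) - 4) = -55] divide by the outer -5, so div: (-5*x) - 4 = 11.
Step 3. [(-5*x) - 4 = 11] the outer -4 inverts by adding 4, so sub: -5*x = 15.
Step 4. [-5*x = 15] leading coefficient -5: divide by -5 ⇒ div: x = -3.

Answer: x ∈ {-3}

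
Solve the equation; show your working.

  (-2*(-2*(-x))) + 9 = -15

Step 1. [(-2*(-2*(-x))) + 9 = -15] subtract 9: x sits inside (… + 9), so sub: -2*(-2*(-x)) = -24.
Step 2. [-2*(-2*(-x)) = -24] divide by the outer -2. So div: -2*(-x) = 12.
Step 3. [-2*(-x) = 12] leading coefficient -2: divide by -2, so div: -x = -6.
Step 4. [-x = -6] LHS negated; negate both sides. So neg: x = 6.

Answer: x ∈ {6}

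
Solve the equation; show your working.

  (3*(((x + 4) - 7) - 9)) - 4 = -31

Step 1. [(3*(((x + 4) - 7) - 9)) - 4 = -31] the outer -4 inverts by adding 4, so sub: 3*(((x + 4) - 7) - 9) = -27.
Step 2. [3*(((x + 4) - 7) - 9) = -27] 3·(inner) — divide through by 3. So div: ((x + 4) - 7) - 9 = -9.
Step 3. [((x + 4) - 7) - 9 = -9] 9 comes off first (add 9), so sub: (x + 4) - 7 = 0.
Step 4. [(x + 4) - 7 = 0] peel the -7: add 7 from each side. So sub: x + 4 = 7.
Step 5. [x + 4 = 7] subtract 4: x sits inside (… + 4) ⇒ sub: x = 3.

Answer: x ∈ {3}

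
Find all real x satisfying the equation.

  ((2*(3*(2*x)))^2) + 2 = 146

Step 1. [((2*(3*(2*x)))^2) + 2 = 146] 2 comes off first (subtract 2) ⇒ sub: (2*(3*(2*x)))^2 = 144.
Step 2. [(2*(3*(2*x)))^2 = 144] √ both sides: 144 ≥ 0 gives two branches, so sqrt: 2*(3*(2*x)) = 12 or -12.
Step 3. [2*(3*(2*x)) = 12 or -12] LHS = 2·(…); ÷2 both sides ⇒ div: 3*(2*x) = 6 or -6.
Step 4. [3*(2*x) = 6 or -6] leading coefficient 3: divide by 3, so div: 2*x = 2 or -2.
Step 5. [2*x = 2 or -2] 2 out front; divide by 2 ⇒ div: x = 1 or -1.

Answer: x ∈ {-1, 1}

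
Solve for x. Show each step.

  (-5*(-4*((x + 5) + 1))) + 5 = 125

Step 1. [(-5*(-4*((x + 5) + 1))) + 5 = 125] -5 divides every term; factor it out, so factor: (-4*((x + 5) + 1)) - 1 = -25.
Step 2. [(-4*((x + 5) + 1)) - 1 = -25] peel the -1: add 1 from each side. So sub: -4*((x + 5) + 1) = -24.
Step 3. [-4*((x + 5) + 1) = -24] -4·(inner) — divide through by -4, so div: (x + 5) + 1 = 6.
Step 4. [(x + 5) + 1 = 6] the outer +1 inverts by subtracting 1, so sub: x + 5 = 5.
Step 5. [x + 5 = 5] 5 comes off first (subtract 5). So sub: x = 0.

Answer: x ∈ {0}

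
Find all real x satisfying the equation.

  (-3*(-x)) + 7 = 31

Step 1. [(-3*(-x)) + 7 = 31] +7 is outermost — subtract 7 both sides ⇒ sub: -3*(-x) = 24.
Step 2. [-3*(-x) = 24] divide by the outer -3 ⇒ div: -x = -8.
Step 3. [-x = -8] LHS negated; negate both sides, so neg: x = 8.

Answer: x ∈ {8}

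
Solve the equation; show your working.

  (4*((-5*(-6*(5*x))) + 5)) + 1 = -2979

Step 1. [(4*((-5*(-6*(5*x))) + 5)) + 1 = -2979] subtract 1: x sits inside (… + 1). So sub: 4*((-5*(-6*(5*x))) + 5) = -2980.
Step 2. [4*((-5*(-6*(5*x))) + 5) = -2980] leading coefficient 4: divide by 4. So div: (-5*(-6*(5*x))) + 5 = -745.
Step 3. [(-5*(-6*(5*x))) + 5 = -745] +5 is outermost — subtract 5 both sides, so sub: -5*(-6*(5*x)) = -750.
Step 4. [-5*(-6*(5*x)) = -750] -5·(inner) — divide through by -5 ⇒ div: -6*(5*x) = 150.
Step 5. [-6*(5*x) = 150] LHS = -6·(…); ÷-6 both sides. So div: 5*x = -25.
Step 6. [5*x = -25] divide by the outer 5, so div: x = -5.

Answer: x ∈ {-5}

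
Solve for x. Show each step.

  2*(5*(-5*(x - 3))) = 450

Step 1. [2*(5*(-5*(x - 3))) = 450] LHS = 2·(…); ÷2 both sides. So div: 5*(-5*(x - 3)) = 225.
Step 2. [5*(-5*(x - 3)) = 225] 5 out front; divide by 5 ⇒ div: -5*(x - 3) = 45.
Step 3. [-5*(x - 3) = 45] -5·(inner) — divide through by -5, so div: x - 3 = -9.
Step 4. [x - 3 = -9] add 3: x sits inside (… - 3). So sub: x = -6.

Answer: x ∈ {-6}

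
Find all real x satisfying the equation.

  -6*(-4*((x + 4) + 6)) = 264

Step 1. [-6*(-4*((x + 4) + 6)) = 264] -6·(inner) — divide through by -6. So div: -4*((x + 4) + 6) = -44.
Step 2. [-4*((x + 4) + 6) = -44] -4 out front; divide by -4. So div: (x + 4) + 6 = 11.
Step 3. [(x + 4) + 6 = 11] peel the +6: subtract 6 from each side ⇒ sub: x + 4 = 5.
Step 4. [x + 4 = 5] the outer +4 inverts by subtracting 4, so sub: x = 1.

Answer: x ∈ {1}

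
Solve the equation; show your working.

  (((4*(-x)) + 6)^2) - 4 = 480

Step 1. [(((4*(-x)) + 6)^2) - 4 = 480] 4 comes off first (add 4), so sub: ((4*(-x)) + 6)^2 = 484.
Step 2. [((4*(-x)) + 6)^2 = 484] LHS squared, RHS 484 ≥ 0: apply √ (±), so sqrt: (4*(-x)) + 6 = 22 or -22.
Step 3. [(4*(-x)) + 6 = 22 or -22] peel the +6: subtract 6 from each side ⇒ sub: 4*(-x) = 16 or -28.
Step 4. [4*(-x) = 16 or -28] 4·(inner) — divide through by 4 ⇒ div: -x = 4 or -7.
Step 5. [-x = 4 or -7] flip signs both sides ⇒ neg: x = -4 or 7.

Answer: x ∈ {-4, 7}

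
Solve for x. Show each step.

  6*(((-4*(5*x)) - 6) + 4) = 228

Step 1. [6*(((-4*(5*x)) - 6) + 4) = 228] 6·(inner) — divide through by 6, so div: ((-4*(5*x)) - 6) + 4 = 38.
Step 2. [((-4*(5*x)) - 6) + 4 = 38] peel the +4: subtract 4 from each side, so sub: (-4*(5*x)) - 6 = 34.
Step 3. [(-4*(5*x)) - 6 = 34] -6 is outermost — add 6 both sides. So sub: -4*(5*x) = 40.
Step 4. [-4*(5*x) = 40] divide by the outer -4 ⇒ div: 5*x = -10.
Step 5. [5*x = -10] 5·(inner) — divide through by 5. So div: x = -2.

Answer: x ∈ {-2}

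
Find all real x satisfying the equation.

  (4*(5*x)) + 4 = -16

Step 1. [(4*(5*x)) + 4 = -16] 4 divides every term; factor it out, so factor: (5*x) + 1 = -4.
Step 2. [(5*x) + 1 = -4] 1 comes off first (subtract 1), so sub: 5*x = -5.
Step 3. [5*x = -5] 5 out front; divide by 5 ⇒ div: x = -1.

Answer: x ∈ {-1}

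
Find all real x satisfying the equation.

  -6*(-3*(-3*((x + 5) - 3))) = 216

Step 1. [-6*(-3*(-3*((x + 5) - 3))) = 216] divide by the outer -6, so div: -3*(-3*((x + 5) - 3)) = -36.
Step 2. [-3*(-3*((x + 5) - 3)) = -36] -3 out front; divide by -3 ⇒ div: -3*((x + 5) - 3) = 12.
Step 3. [-3*((x + 5) - 3) = 12] divide by the outer -3. So div: (x + 5) - 3 = -4.
Step 4. [(x + 5) - 3 = -4] 3 comes off first (add 3). So sub: x + 5 = -1.
Step 5. [x + 5 = -1] +5 is outermost — subtract 5 both sides, so sub: x = -6.

Answer: x ∈ {-6}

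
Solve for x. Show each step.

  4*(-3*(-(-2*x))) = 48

Step 1. [4*(-3*(-(-2*x))) = 48] LHS = 4·(…); ÷4 both sides, so div: -3*(-(-2*x)) = 12.
Step 2. [-3*(-(-2*x)) = 12] -3·(inner) — divide through by -3 ⇒ div: -(-2*x) = -4.
Step 3. [-(-2*x) = -4] LHS negated; negate both sides ⇒ neg: -2*x = 4.
Step 4. [-2*x = 4] -2·(inner) — divide through by -2. So div: x = -2.

Answer: x ∈ {-2}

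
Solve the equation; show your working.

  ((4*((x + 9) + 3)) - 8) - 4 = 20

Step 1. [((4*((x + 9) + 3)) - 8) - 4 = 20] the outer -4 inverts by adding 4 ⇒ sub: (4*((x + 9) + 3)) - 8 = 24.
Step 2. [(4*((x + 9) + 3)) - 8 = 24] -8 is outermost — add 8 both sides, so sub: 4*((x + 9) + 3) = 32.
Step 3. [4*((x + 9) + 3) = 32] 4 out front; divide by 4 ⇒ div: (x + 9) + 3 = 8.
Step 4. [(x + 9) + 3 = 8] 3 comes off first (subtract 3) ⇒ sub: x + 9 = 5.
Step 5. [x + 9 = 5] +9 is outermost — subtract 9 both sides ⇒ sub: x = -4.

Answer: x ∈ {-4}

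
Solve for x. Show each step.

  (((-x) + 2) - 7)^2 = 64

Step 1. [(((-x) + 2) - 7)^2 = 64] LHS squared, RHS 64 ≥ 0: apply √ (±) ⇒ sqrt: ((-x) + 2) - 7 = 8 or -8.
Step 2. [((-x) + 2) - 7 = 8 or -8] 7 comes off first (add 7) ⇒ sub: (-x) + 2 = 15 or -1.
Step 3. [(-x) + 2 = 15 or -1] +2 is outermost — subtract 2 both sides ⇒ sub: -x = 13 or -3.
Step 4. [-x = 13 or -3] flip signs both sides. So neg: x = -13 or 3.

Answer: x ∈ {-13, 3}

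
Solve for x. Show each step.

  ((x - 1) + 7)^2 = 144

Step 1. [((x - 1) + 7)^2 = 144] 144 ≥ 0, LHS is (·)² — take ±√. So sqrt: (x - 1) + 7 = 12 or -12.
Step 2. [(x - 1) + 7 = 12 or -12] +7 is outermost — subtract 7 both sides ⇒ sub: x - 1 = 5 or -19.
Step 3. [x - 1 = 5 or -19] the outer -1 inverts by adding 1. So sub: x = 6 or -18.

Answer: x ∈ {-18, 6}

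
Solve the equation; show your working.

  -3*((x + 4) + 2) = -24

Step 1. [-3*((x + 4) + 2) = -24] divide by the outer -3 ⇒ div: (x + 4) + 2 = 8.
Step 2. [(x + 4) + 2 = 8] subtract 2: x sits inside (… + 2). So sub: x + 4 = 6.
Step 3. [x + 4 = 6] 4 comes off first (subtract 4). So sub: x = 2.

Answer: x ∈ {2}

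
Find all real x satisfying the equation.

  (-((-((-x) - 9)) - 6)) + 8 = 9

Step 1. [(-((-((-x) - 9)) - 6)) + 8 = 9] +8 is outermost — subtract 8 both sides. So sub: -((-((-x) - 9)) - 6) = 1.
Step 2. [-((-((-x) - 9)) - 6) = 1] leading − — multiply by −1 ⇒ neg: (-((-x) - 9)) - 6 = -1.
Step 3. [(-((-x) - 9)) - 6 = -1] -6 is outermost — add 6 both sides ⇒ sub: -((-x) - 9) = 5.
Step 4. [-((-x) - 9) = 5] leading − — multiply by −1 ⇒ neg: (-x) - 9 = -5.
Step 5. [(-x) - 9 = -5] add 9: x sits inside (… - 9), so sub: -x = 4.
Step 6. [-x = 4] leading − — multiply by −1, so neg: x = -4.

Answer: x ∈ {-4}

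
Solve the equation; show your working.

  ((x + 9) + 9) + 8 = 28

Step 1. [((x + 9) + 9) + 8 = 28] 8 comes off first (subtract 8) ⇒ sub: (x + 9) + 9 = 20.
Step 2. [(x + 9) + 9 = 20] the outer +9 inverts by subtracting 9, so sub: x + 9 = 11.
Step 3. [x + 9 = 11] peel the +9: subtract 9 from each side, so sub: x = 2.

Answer: x ∈ {2}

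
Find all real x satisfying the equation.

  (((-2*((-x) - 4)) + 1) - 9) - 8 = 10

Step 1. [(((-2*((-x) - 4)) + 1) - 9) - 8 = 10] -8 is outermost — add 8 both sides, so sub: ((-2*((-x) - 4)) + 1) - 9 = 18.
Step 2. [((-2*((-x) - 4)) + 1) - 9 = 18] -9 is outermost — add 9 both sides. So sub: (-2*((-x) - 4)) + 1 = 27.
Step 3. [(-2*((-x) - 4)) + 1 = 27] the outer +1 inverts by subtracting 1, so sub: -2*((-x) - 4) = 26.
Step 4. [-2*((-x) - 4) = 26] LHS = -2·(…); ÷-2 both sides ⇒ div: (-x) - 4 = -13.
Step 5. [(-x) - 4 = -13] peel the -4: add 4 from each side. So sub: -x = -9.
Step 6. [-x = -9] leading − — multiply by −1, so neg: x = 9.

Answer: x ∈ {9}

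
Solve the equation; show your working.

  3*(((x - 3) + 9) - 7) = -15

Step 1. [3*(((x - 3) + 9) - 7) = -15] divide by the outer 3 ⇒ div: ((x - 3) + 9) - 7 = -5.
Step 2. [((x - 3) + 9) - 7 = -5] the outer -7 inverts by adding 7 ⇒ sub: (x - 3) + 9 = 2.
Step 3. [(x - 3) + 9 = 2] the outer +9 inverts by subtracting 9, so sub: x - 3 = -7.
Step 4. [x - 3 = -7] add 3: x sits inside (… - 3), so sub: x = -4.

Answer: x ∈ {-4}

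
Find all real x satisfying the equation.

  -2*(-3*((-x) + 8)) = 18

Step 1. [-2*(-3*((-x) + 8)) = 18] leading coefficient -2: divide by -2. So div: -3*((-x) + 8) = -9.
Step 2. [-3*((-x) + 8) = -9] LHS = -3·(…); ÷-3 both sides, so div: (-x) + 8 = 3.
Step 3. [(-x) + 8 = 3] 8 comes off first (subtract 8) ⇒ sub: -x = -5.
Step 4. [-x = -5] LHS negated; negate both sides. So neg: x = 5.

Answer: x ∈ {5}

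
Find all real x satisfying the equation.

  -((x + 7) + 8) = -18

Step 1. [-((x + 7) + 8) = -18] leading − — multiply by −1, so neg: (x + 7) + 8 = 18.
Step 2. [(x + 7) + 8 = 18] peel the +8: subtract 8 from each side ⇒ sub: x + 7 = 10.
Step 3. [x + 7 = 10] subtract 7: x sits inside (… + 7), so sub: x = 3.

Answer: x ∈ {3}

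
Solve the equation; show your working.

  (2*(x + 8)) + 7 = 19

Step 1. [(2*(x + 8)) + 7 = 19] +7 is outermost — subtract 7 both sides. So sub: 2*(x + 8) = 12.
Step 2. [2*(x + 8) = 12] divide by the outer 2, so div: x + 8 = 6.
Step 3. [x + 8 = 6] peel the +8: subtract 8 from each side, so sub: x = -2.

Answer: x ∈ {-2}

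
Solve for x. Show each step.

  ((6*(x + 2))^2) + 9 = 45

Step 1. [((6*(x + 2))^2) + 9 = 45] 9 comes off first (subtract 9). So sub: (6*(x + 2))^2 = 36.
Step 2. [(6*(x + 2))^2 = 36] √ both sides: 36 ≥ 0 gives two branches, so sqrt: 6*(x + 2) = 6 or -6.
Step 3. [6*(x + 2) = 6 or -6] LHS = 6·(…); ÷6 both sides, so div: x + 2 = 1 or -1.
Step 4. [x + 2 = 1 or -1] subtract 2: x sits inside (… + 2). So sub: x = -1 or -3.

Answer: x ∈ {-3, -1}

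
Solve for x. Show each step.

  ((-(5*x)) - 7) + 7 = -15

Step 1. [((-(5*x)) - 7) + 7 = -15] the outer +7 inverts by subtracting 7. So sub: (-(5*x)) - 7 = -22.
Step 2. [(-(5*x)) - 7 = -22] 7 comes off first (add 7), so sub: -(5*x) = -15.
Step 3. [-(5*x) = -15] flip signs both sides. So neg: 5*x = 15.
Step 4. [5*x = 15] 5 out front; divide by 5 ⇒ div: x = 3.

Answer: x ∈ {3}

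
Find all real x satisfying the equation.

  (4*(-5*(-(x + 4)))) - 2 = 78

Step 1. [(4*(-5*(-(x + 4)))) - 2 = 78] the outer -2 inverts by adding 2 ⇒ sub: 4*(-5*(-(x + 4))) = 80.
Step 2. [4*(-5*(-(x + 4))) = 80] divide by the outer 4. So div: -5*(-(x + 4)) = 20.
Step 3. [-5*(-(x + 4)) = 20] -5 out front; divide by -5 ⇒ div: -(x + 4) = -4.
Step 4. [-(x + 4) = -4] flip signs both sides, so neg: x + 4 = 4.
Step 5. [x + 4 = 4] 4 comes off first (subtract 4). So sub: x = 0.

Answer: x ∈ {0}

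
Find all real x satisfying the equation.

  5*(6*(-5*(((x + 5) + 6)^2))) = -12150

Step 1. [5*(6*(-5*(((x + 5) + 6)^2))) = -12150] divide by the outer 5. So div: 6*(-5*(((x + 5) + 6)^2)) = -2430.
Step 2. [6*(-5*(((x + 5) + 6)^2)) = -2430] 6·(inner) — divide through by 6, so div: -5*(((x + 5) + 6)^2) = -405.
Step 3. [-5*(((x + 5) + 6)^2) = -405] -5·(inner) — divide through by -5. So div: ((x + 5) + 6)^2 = 81.
Step 4. [((x + 5) + 6)^2 = 81] 81 ≥ 0, LHS is (·)² — take ±√. So sqrt: (x + 5) + 6 = 9 or -9.
Step 5. [(x + 5) + 6 = 9 or -9] peel the +6: subtract 6 from each side. So sub: x + 5 = 3 or -15.
Step 6. [x + 5 = 3 or -15] the outer +5 inverts by subtracting 5 ⇒ sub: x = -2 or -20.

Answer: x ∈ {-20, -2}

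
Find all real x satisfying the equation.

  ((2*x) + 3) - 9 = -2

Step 1. [((2*x) + 3) - 9 = -2] 9 comes off first (add 9). So sub: (2*x) + 3 = 7.
Step 2. [(2*x) + 3 = 7] the outer +3 inverts by subtracting 3, so sub: 2*x = 4.
Step 3. [2*x = 4] 2·(inner) — divide through by 2 ⇒ div: x = 2.

Answer: x ∈ {2}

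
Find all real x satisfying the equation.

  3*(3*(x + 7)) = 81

Step 1. [3*(3*(x + 7)) = 81] divide by the outer 3. So div: 3*(x + 7) = 27.
Step 2. [3*(x + 7) = 27] divide by the outer 3. So div: x + 7 = 9.
Step 3. [x + 7 = 9] +7 is outermost — subtract 7 both sides ⇒ sub: x = 2.

Answer: x ∈ {2}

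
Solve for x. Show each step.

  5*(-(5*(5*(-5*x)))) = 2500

Step 1. [5*(-(5*(5*(-5*x)))) = 2500] divide by the outer 5, so div: -(5*(5*(-5*x))) = 500.
Step 2. [-(5*(5*(-5*x))) = 500] flip signs both sides ⇒ neg: 5*(5*(-5*x)) = -500.
Step 3. [5*(5*(-5*x)) = -500] divide by the outer 5, so div: 5*(-5*x) = -100.
Step 4. [5*(-5*x) = -100] leading coefficient 5: divide by 5, so div: -5*x = -20.
Step 5. [-5*x = -20] LHS = -5·(…); ÷-5 both sides ⇒ div: x = 4.

Answer: x ∈ {4}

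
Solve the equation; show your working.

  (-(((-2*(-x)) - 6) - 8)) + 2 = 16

Step 1. [(-(((-2*(-x)) - 6) - 8)) + 2 = 16] 2 comes off first (subtract 2), so sub: -(((-2*(-x)) - 6) - 8) = 14.
Step 2. [-(((-2*(-x)) - 6) - 8) = 14] leading − — multiply by −1 ⇒ neg: ((-2*(-x)) - 6) - 8 = -14.
Step 3. [((-2*(-x)) - 6) - 8 = -14] -8 is outermost — add 8 both sides ⇒ sub: (-2*(-x)) - 6 = -6.
Step 4. [(-2*(-x)) - 6 = -6] add 6: x sits inside (… - 6) ⇒ sub: -2*(-x) = 0.
Step 5. [-2*(-x) = 0] LHS = -2·(…); ÷-2 both sides ⇒ div: -x = 0.
Step 6. [-x = 0] leading − — multiply by −1, so neg: x = 0.

Answer: x ∈ {0}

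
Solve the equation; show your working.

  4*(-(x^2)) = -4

Step 1. [4*(-(x^2)) = -4] 4 out front; divide by 4 ⇒ div: -(x^2) = -1.
Step 2. [-(x^2) = -1] leading − — multiply by −1, so neg: x^2 = 1.
Step 3. [x^2 = 1] √ both sides: 1 ≥ 0 gives two branches ⇒ sqrt: x = 1 or -1.

Answer: x ∈ {-1, 1}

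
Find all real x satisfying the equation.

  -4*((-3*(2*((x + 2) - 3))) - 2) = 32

Step 1. [-4*((-3*(2*((x + 2) - 3))) - 2) = 32] -4·(inner) — divide through by -4 ⇒ div: (-3*(2*((x + 2) - 3))) - 2 = -8.
Step 2. [(-3*(2*((x + 2) - 3))) - 2 = -8] peel the -2: add 2 from each side ⇒ sub: -3*(2*((x + 2) - 3)) = -6.
Step 3. [-3*(2*((x + 2) - 3)) = -6] -3 out front; divide by -3, so div: 2*((x + 2) - 3) = 2.
Step 4. [2*((x + 2) - 3) = 2] 2 out front; divide by 2, so div: (x + 2) - 3 = 1.
Step 5. [(x + 2) - 3 = 1] 3 comes off first (add 3). So sub: x + 2 = 4.
Step 6. [x + 2 = 4] +2 is outermost — subtract 2 both sides ⇒ sub: x = 2.

Answer: x ∈ {2}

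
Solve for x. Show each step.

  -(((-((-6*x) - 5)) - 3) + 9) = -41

Step 1. [-(((-((-6*x) - 5)) - 3) + 9) = -41] LHS negated; negate both sides, so neg: ((-((-6*x) - 5)) - 3) + 9 = 41.
Step 2. [((-((-6*x) - 5)) - 3) + 9 = 41] +9 is outermost — subtract 9 both sides. So sub: (-((-6*x) - 5)) - 3 = 32.
Step 3. [(-((-6*x) - 5)) - 3 = 32] the outer -3 inverts by adding 3, so sub: -((-6*x) - 5) = 35.
Step 4. [-((-6*x) - 5) = 35] flip signs both sides ⇒ neg: (-6*x) - 5 = -35.
Step 5. [(-6*x) - 5 = -35] 5 comes off first (add 5), so sub: -6*x = -30.
Step 6. [-6*x = -30] leading coefficient -6: divide by -6 ⇒ div: x = 5.

Answer: x ∈ {5}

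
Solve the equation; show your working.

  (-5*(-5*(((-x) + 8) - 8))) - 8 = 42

Step 1. [(-5*(-5*(((-x) + 8) - 8))) - 8 = 42] add 8: x sits inside (… - 8), so sub: -5*(-5*(((-x) + 8) - 8)) = 50.
Step 2. [-5*(-5*(((-x) + 8) - 8)) = 50] LHS = -5·(…); ÷-5 both sides ⇒ div: -5*(((-x) + 8) - 8) = -10.
Step 3. [-5*(((-x) + 8) - 8) = -10] LHS = -5·(…); ÷-5 both sides ⇒ div: ((-x) + 8) - 8 = 2.
Step 4. [((-x) + 8) - 8 = 2] add 8: x sits inside (… - 8), so sub: (-x) + 8 = 10.
Step 5. [(-x) + 8 = 10] +8 is outermost — subtract 8 both sides ⇒ sub: -x = 2.
Step 6. [-x = 2] LHS negated; negate both sides, so neg: x = -2.

Answer: x ∈ {-2}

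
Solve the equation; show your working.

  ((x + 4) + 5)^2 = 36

Step 1. [((x + 4) + 5)^2 = 36] √ both sides: 36 ≥ 0 gives two branches, so sqrt: (x + 4) + 5 = 6 or -6.
Step 2. [(x + 4) + 5 = 6 or -6] peel the +5: subtract 5 from each side, so sub: x + 4 = 1 or -11.
Step 3. [x + 4 = 1 or -11] subtract 4: x sits inside (… + 4), so sub: x = -3 or -15.

Answer: x ∈ {-15, -3}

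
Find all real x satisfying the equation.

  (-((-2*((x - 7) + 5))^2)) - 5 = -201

Step 1. [(-((-2*((x - 7) + 5))^2)) - 5 = -201] -5 is outermost — add 5 both sides ⇒ sub: -((-2*((x - 7) + 5))^2) = -196.
Step 2. [-((-2*((x - 7) + 5))^2) = -196] flip signs both sides ⇒ neg: (-2*((x - 7) + 5))^2 = 196.
Step 3. [(-2*((x - 7) + 5))^2 = 196] 196 ≥ 0, LHS is (·)² — take ±√, so sqrt: -2*((x - 7) + 5) = 14 or -14.
Step 4. [-2*((x - 7) + 5) = 14 or -14] -2·(inner) — divide through by -2 ⇒ div: (x - 7) + 5 = -7 or 7.
Step 5. [(x - 7) + 5 = -7 or 7] subtract 5: x sits inside (… + 5). So sub: x - 7 = -12 or 2.
Step 6. [x - 7 = -12 or 2] add 7: x sits inside (… - 7), so sub: x = -5 or 9.

Answer: x ∈ {-5, 9}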